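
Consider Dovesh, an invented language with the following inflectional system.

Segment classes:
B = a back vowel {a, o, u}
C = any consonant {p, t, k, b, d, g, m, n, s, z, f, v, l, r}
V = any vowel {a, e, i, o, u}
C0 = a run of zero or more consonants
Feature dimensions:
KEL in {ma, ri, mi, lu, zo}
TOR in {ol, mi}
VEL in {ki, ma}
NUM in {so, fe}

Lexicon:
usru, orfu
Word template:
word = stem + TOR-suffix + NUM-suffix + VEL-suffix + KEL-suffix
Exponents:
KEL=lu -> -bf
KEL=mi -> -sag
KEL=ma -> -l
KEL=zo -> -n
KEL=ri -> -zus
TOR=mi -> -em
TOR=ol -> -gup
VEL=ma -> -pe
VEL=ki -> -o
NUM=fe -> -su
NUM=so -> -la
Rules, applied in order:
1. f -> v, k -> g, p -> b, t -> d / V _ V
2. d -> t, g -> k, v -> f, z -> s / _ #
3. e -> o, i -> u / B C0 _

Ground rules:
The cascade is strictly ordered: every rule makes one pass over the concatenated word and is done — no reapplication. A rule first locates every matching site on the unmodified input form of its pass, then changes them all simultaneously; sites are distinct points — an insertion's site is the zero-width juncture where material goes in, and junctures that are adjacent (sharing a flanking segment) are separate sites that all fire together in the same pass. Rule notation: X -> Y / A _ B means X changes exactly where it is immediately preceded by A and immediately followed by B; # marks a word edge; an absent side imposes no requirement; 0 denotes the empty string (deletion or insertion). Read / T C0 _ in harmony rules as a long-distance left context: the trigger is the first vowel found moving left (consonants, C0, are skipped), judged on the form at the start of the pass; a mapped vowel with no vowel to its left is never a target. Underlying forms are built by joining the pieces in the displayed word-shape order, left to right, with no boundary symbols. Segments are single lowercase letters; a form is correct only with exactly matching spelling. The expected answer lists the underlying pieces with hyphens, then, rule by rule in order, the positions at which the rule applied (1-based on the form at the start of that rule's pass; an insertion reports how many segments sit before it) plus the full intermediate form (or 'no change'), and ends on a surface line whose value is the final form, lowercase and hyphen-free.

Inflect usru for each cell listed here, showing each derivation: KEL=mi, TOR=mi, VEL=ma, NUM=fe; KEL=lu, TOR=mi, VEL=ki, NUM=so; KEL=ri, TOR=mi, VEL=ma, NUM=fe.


cell KEL=mi, TOR=mi, VEL=ma, NUM=fe:
underlying: usru-em-su-pe-sag
1. f -> v, k -> g, p -> b, t -> d / V _ V: fires at position(s) 9: usruemsubesag
2. d -> t, g -> k, v -> f, z -> s / _ #: fires at position(s) 13: usruemsubesak
3. e -> o, i -> u / B C0 _: fires at position(s) 5, 10: usruomsubosak
surface: usruomsubosak

cell KEL=lu, TOR=mi, VEL=ki, NUM=so:
underlying: usru-em-la-o-bf
1. f -> v, k -> g, p -> b, t -> d / V _ V: no change
2. d -> t, g -> k, v -> f, z -> s / _ #: no change
3. e -> o, i -> u / B C0 _: fires at position(s) 5: usruomlaobf
surface: usruomlaobf

cell KEL=ri, TOR=mi, VEL=ma, NUM=fe:
underlying: usru-em-su-pe-zus
1. f -> v, k -> g, p -> b, t -> d / V _ V: fires at position(s) 9: usruemsubezus
2. d -> t, g -> k, v -> f, z -> s / _ #: no change
3. e -> o, i -> u / B C0 _: fires at position(s) 5, 10: usruomsubozus
surface: usruomsubozus


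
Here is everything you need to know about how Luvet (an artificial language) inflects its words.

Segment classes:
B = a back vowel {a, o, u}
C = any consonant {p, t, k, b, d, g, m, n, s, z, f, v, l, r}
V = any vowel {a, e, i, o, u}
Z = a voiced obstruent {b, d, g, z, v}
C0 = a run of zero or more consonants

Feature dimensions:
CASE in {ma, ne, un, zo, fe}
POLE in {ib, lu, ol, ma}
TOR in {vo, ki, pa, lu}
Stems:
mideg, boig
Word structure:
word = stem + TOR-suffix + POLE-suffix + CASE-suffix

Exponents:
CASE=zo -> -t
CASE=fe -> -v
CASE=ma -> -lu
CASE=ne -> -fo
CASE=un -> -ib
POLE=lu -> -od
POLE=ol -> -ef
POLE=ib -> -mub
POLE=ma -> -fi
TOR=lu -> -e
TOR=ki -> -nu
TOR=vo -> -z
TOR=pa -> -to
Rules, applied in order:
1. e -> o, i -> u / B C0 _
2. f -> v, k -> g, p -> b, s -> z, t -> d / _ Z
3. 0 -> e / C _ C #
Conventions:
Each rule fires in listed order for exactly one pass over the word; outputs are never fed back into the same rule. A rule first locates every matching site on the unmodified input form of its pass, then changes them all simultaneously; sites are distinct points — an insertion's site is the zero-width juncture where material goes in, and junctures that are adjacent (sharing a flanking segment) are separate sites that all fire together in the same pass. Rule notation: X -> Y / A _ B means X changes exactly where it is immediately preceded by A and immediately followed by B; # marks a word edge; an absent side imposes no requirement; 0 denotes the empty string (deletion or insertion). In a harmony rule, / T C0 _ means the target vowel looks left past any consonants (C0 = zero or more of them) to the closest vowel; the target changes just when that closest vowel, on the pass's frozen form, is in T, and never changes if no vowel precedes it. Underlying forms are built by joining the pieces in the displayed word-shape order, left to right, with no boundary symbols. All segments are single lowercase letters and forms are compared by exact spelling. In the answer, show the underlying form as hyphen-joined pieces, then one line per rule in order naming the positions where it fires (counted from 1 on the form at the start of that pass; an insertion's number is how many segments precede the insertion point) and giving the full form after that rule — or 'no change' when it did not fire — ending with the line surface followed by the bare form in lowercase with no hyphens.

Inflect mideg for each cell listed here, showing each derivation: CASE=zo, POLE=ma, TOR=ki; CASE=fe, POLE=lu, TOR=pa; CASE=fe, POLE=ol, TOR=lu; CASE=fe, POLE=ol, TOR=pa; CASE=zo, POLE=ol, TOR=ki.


cell CASE=zo, POLE=ma, TOR=ki:
underlying: mideg-nu-fi-t
1. e -> o, i -> u / B C0 _: fires at position(s) 9: midegnufut
2. f -> v, k -> g, p -> b, s -> z, t -> d / _ Z: no change
3. 0 -> e / C _ C #: no change
surface: midegnufut

cell CASE=fe, POLE=lu, TOR=pa:
underlying: mideg-to-od-v
1. e -> o, i -> u / B C0 _: no change
2. f -> v, k -> g, p -> b, s -> z, t -> d / _ Z: no change
3. 0 -> e / C _ C #: inserts after position(s) 9: midegtoodev
surface: midegtoodev

cell CASE=fe, POLE=ol, TOR=lu:
underlying: mideg-e-ef-v
1. e -> o, i -> u / B C0 _: no change
2. f -> v, k -> g, p -> b, s -> z, t -> d / _ Z: fires at position(s) 8: midegeevv
3. 0 -> e / C _ C #: inserts after position(s) 8: midegeevev
surface: midegeevev

cell CASE=fe, POLE=ol, TOR=pa:
underlying: mideg-to-ef-v
1. e -> o, i -> u / B C0 _: fires at position(s) 8: midegtoofv
2. f -> v, k -> g, p -> b, s -> z, t -> d / _ Z: fires at position(s) 9: midegtoovv
3. 0 -> e / C _ C #: inserts after position(s) 9: midegtoovev
surface: midegtoovev

cell CASE=zo, POLE=ol, TOR=ki:
underlying: mideg-nu-ef-t
1. e -> o, i -> u / B C0 _: fires at position(s) 8: midegnuoft
2. f -> v, k -> g, p -> b, s -> z, t -> d / _ Z: no change
3. 0 -> e / C _ C #: inserts after position(s) 9: midegnuofet
surface: midegnuofet


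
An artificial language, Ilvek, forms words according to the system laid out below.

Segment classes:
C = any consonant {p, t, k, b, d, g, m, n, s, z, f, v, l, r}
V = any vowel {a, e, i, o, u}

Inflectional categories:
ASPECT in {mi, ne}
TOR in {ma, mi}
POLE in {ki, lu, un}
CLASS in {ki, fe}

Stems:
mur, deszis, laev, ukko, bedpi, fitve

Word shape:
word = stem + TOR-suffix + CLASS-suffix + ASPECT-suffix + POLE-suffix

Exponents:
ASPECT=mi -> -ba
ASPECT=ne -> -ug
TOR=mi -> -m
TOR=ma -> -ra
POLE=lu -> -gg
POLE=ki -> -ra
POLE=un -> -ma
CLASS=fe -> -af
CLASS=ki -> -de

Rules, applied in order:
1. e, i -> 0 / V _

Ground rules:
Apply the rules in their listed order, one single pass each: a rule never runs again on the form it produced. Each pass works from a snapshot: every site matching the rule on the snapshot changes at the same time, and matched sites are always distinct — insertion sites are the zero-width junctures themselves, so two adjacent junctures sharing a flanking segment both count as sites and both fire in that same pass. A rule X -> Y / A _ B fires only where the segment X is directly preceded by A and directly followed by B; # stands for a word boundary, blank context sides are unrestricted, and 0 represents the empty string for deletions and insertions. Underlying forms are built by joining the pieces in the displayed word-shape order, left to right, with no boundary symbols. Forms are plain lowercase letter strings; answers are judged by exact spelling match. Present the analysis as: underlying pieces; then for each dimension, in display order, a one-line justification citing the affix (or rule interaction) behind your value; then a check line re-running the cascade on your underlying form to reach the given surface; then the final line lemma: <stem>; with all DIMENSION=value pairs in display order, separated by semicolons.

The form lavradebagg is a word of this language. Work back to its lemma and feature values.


underlying: laev-ra-de-ba-gg
ASPECT=mi - signalled by the affix -ba
TOR=ma - signalled by the affix -ra
POLE=lu - signalled by the affix -gg
CLASS=ki - signalled by the affix -de
check: laevradebagg -> lavradebagg
lemma: laev; ASPECT=mi; TOR=ma; POLE=lu; CLASS=ki


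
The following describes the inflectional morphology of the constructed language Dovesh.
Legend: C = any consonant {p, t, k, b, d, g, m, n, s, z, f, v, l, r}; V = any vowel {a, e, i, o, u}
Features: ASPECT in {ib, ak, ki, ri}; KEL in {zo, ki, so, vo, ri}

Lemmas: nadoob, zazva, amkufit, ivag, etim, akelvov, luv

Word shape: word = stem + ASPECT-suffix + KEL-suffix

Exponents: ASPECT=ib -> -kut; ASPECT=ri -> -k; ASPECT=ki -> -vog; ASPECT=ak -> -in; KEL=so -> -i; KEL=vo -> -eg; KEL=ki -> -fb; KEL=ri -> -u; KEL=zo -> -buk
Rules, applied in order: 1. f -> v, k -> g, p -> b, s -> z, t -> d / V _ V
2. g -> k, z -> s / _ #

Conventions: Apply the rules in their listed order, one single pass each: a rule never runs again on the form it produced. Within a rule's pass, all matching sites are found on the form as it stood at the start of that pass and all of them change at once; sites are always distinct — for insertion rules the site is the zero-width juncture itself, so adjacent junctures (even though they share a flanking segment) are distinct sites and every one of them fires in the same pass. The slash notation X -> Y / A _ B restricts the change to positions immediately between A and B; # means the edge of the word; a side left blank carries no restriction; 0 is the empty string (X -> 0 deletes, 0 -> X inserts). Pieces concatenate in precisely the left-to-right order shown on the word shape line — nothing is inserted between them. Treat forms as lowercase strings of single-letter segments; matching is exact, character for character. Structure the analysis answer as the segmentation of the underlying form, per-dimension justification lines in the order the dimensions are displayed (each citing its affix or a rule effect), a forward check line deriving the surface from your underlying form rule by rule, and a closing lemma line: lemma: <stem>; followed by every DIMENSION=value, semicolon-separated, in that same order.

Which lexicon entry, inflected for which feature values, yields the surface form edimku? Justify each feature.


underlying: etim-k-u
ASPECT=ri - signalled by the affix -k
KEL=ri - signalled by the affix -u
check: etimku -> edimku -> edimku
lemma: etim; ASPECT=ri; KEL=ri


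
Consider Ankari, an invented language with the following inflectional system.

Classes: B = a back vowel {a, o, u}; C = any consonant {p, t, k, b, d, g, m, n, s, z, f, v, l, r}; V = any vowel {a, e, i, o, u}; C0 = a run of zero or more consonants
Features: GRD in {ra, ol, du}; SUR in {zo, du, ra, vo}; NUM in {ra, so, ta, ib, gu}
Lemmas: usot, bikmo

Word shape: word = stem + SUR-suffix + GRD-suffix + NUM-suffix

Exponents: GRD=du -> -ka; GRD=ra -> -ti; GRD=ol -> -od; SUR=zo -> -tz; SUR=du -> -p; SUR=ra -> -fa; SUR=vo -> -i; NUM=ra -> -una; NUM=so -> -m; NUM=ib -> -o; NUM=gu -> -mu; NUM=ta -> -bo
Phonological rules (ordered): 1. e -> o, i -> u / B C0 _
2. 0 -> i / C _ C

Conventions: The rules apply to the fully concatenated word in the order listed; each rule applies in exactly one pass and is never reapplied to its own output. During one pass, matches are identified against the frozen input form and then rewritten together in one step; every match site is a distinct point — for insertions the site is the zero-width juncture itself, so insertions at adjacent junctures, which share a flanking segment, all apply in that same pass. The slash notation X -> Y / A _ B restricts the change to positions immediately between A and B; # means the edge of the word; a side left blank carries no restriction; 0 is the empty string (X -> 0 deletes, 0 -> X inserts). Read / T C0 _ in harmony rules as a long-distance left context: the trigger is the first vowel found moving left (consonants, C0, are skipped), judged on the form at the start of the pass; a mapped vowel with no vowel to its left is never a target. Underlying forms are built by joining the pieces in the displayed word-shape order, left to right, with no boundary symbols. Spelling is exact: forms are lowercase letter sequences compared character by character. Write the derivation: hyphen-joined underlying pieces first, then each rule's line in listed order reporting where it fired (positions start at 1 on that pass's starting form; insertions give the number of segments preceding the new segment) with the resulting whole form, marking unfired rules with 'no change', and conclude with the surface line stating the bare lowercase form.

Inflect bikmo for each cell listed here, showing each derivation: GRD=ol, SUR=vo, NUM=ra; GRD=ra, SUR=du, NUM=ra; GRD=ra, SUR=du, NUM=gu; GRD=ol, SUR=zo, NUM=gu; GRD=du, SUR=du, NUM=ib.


cell GRD=ol, SUR=vo, NUM=ra:
underlying: bikmo-i-od-una
1. e -> o, i -> u / B C0 _: fires at position(s) 6: bikmouoduna
2. 0 -> i / C _ C: inserts after position(s) 3: bikimouoduna
surface: bikimouoduna

cell GRD=ra, SUR=du, NUM=ra:
underlying: bikmo-p-ti-una
1. e -> o, i -> u / B C0 _: fires at position(s) 8: bikmoptuuna
2. 0 -> i / C _ C: inserts after position(s) 3, 6: bikimopituuna
surface: bikimopituuna

cell GRD=ra, SUR=du, NUM=gu:
underlying: bikmo-p-ti-mu
1. e -> o, i -> u / B C0 _: fires at position(s) 8: bikmoptumu
2. 0 -> i / C _ C: inserts after position(s) 3, 6: bikimopitumu
surface: bikimopitumu

cell GRD=ol, SUR=zo, NUM=gu:
underlying: bikmo-tz-od-mu
1. e -> o, i -> u / B C0 _: no change
2. 0 -> i / C _ C: inserts after position(s) 3, 6, 9: bikimotizodimu
surface: bikimotizodimu

cell GRD=du, SUR=du, NUM=ib:
underlying: bikmo-p-ka-o
1. e -> o, i -> u / B C0 _: no change
2. 0 -> i / C _ C: inserts after position(s) 3, 6: bikimopikao
surface: bikimopikao


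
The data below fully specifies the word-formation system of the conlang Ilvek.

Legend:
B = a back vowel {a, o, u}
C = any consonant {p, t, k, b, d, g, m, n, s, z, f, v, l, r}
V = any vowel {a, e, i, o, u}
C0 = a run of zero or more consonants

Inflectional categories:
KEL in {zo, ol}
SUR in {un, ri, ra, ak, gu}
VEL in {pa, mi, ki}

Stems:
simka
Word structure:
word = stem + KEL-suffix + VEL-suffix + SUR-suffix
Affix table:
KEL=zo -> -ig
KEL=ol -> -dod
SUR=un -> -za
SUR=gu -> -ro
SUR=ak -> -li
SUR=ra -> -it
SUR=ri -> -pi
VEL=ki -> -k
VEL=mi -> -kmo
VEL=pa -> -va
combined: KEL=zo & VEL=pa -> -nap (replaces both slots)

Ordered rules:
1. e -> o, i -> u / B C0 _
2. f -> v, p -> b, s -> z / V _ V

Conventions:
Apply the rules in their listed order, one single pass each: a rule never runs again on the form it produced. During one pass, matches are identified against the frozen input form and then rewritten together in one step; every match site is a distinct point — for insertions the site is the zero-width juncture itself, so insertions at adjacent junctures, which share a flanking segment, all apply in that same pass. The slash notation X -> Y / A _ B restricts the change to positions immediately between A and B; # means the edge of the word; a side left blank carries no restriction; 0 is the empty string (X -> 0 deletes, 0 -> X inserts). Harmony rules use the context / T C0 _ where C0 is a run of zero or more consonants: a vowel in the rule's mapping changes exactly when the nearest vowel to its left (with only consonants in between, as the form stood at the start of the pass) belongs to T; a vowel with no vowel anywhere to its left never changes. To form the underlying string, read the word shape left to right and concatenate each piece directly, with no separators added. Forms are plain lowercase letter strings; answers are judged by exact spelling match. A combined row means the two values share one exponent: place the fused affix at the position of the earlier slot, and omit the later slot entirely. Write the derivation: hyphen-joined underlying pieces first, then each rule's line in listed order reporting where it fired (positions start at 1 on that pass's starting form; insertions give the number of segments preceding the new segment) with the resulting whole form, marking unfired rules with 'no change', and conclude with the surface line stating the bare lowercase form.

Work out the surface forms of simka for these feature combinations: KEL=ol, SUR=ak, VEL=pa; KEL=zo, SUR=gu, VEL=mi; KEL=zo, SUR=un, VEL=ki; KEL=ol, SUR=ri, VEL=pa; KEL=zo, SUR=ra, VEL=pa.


cell KEL=ol, SUR=ak, VEL=pa:
underlying: simka-dod-va-li
1. e -> o, i -> u / B C0 _: fires at position(s) 12: simkadodvalu
2. f -> v, p -> b, s -> z / V _ V: no change
surface: simkadodvalu

cell KEL=zo, SUR=gu, VEL=mi:
underlying: simka-ig-kmo-ro
1. e -> o, i -> u / B C0 _: fires at position(s) 6: simkaugkmoro
2. f -> v, p -> b, s -> z / V _ V: no change
surface: simkaugkmoro

cell KEL=zo, SUR=un, VEL=ki:
underlying: simka-ig-k-za
1. e -> o, i -> u / B C0 _: fires at position(s) 6: simkaugkza
2. f -> v, p -> b, s -> z / V _ V: no change
surface: simkaugkza

cell KEL=ol, SUR=ri, VEL=pa:
underlying: simka-dod-va-pi
1. e -> o, i -> u / B C0 _: fires at position(s) 12: simkadodvapu
2. f -> v, p -> b, s -> z / V _ V: fires at position(s) 11: simkadodvabu
surface: simkadodvabu

cell KEL=zo, SUR=ra, VEL=pa:
underlying: simka-nap-it
1. e -> o, i -> u / B C0 _: fires at position(s) 9: simkanaput
2. f -> v, p -> b, s -> z / V _ V: fires at position(s) 8: simkanabut
surface: simkanabut


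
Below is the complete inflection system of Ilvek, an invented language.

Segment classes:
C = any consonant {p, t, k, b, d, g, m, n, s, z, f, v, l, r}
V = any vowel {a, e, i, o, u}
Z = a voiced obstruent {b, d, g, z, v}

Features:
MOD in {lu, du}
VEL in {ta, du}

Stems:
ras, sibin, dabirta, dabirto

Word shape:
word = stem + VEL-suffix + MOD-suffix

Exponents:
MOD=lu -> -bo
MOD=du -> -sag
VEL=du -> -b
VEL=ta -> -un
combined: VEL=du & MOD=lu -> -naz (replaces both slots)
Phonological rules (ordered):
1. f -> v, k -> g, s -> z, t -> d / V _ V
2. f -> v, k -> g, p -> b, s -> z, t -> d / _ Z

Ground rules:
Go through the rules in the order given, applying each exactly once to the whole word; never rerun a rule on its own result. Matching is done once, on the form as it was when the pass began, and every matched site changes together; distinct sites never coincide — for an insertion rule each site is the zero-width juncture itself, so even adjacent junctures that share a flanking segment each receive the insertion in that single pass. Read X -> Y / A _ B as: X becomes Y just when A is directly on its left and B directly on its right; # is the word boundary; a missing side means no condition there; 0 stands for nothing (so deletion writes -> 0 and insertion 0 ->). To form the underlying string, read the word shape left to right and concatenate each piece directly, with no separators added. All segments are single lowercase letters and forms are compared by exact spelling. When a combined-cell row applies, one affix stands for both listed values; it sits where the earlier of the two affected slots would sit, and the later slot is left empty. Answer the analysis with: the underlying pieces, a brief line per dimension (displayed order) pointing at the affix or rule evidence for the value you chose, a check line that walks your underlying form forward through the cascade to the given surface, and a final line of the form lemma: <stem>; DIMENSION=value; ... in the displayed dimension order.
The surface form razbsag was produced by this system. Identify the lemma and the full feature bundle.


underlying: ras-b-sag
MOD=du - signalled by the affix -sag
VEL=du - signalled by the affix -b
check: rasbsag -> rasbsag -> razbsag
lemma: ras; MOD=du; VEL=du


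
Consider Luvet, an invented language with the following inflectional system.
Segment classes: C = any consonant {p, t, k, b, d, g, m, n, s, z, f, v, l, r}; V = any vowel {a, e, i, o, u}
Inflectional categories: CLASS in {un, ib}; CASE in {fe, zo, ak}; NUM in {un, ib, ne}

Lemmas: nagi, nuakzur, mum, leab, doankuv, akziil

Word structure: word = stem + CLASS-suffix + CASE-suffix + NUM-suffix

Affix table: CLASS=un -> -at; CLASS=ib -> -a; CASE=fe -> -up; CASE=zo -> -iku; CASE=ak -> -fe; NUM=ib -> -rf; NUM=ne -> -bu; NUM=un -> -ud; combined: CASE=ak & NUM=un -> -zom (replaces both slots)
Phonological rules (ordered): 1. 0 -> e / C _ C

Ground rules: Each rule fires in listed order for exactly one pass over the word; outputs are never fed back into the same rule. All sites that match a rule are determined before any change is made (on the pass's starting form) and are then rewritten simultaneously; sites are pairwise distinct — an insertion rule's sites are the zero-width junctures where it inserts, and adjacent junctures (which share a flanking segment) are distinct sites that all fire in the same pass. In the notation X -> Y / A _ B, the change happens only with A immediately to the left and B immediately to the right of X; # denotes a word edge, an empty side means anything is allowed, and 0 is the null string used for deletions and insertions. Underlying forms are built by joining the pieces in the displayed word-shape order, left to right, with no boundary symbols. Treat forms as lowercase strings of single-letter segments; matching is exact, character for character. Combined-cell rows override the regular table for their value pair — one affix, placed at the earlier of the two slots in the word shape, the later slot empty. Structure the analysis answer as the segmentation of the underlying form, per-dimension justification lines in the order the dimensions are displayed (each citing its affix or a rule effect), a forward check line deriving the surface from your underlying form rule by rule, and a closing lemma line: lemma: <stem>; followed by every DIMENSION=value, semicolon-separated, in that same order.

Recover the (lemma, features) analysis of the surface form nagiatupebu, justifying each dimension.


underlying: nagi-at-up-bu
CLASS=un - signalled by the affix -at
CASE=fe - signalled by the affix -up
NUM=ne - signalled by the affix -bu
check: nagiatupbu -> nagiatupebu
lemma: nagi; CLASS=un; CASE=fe; NUM=ne


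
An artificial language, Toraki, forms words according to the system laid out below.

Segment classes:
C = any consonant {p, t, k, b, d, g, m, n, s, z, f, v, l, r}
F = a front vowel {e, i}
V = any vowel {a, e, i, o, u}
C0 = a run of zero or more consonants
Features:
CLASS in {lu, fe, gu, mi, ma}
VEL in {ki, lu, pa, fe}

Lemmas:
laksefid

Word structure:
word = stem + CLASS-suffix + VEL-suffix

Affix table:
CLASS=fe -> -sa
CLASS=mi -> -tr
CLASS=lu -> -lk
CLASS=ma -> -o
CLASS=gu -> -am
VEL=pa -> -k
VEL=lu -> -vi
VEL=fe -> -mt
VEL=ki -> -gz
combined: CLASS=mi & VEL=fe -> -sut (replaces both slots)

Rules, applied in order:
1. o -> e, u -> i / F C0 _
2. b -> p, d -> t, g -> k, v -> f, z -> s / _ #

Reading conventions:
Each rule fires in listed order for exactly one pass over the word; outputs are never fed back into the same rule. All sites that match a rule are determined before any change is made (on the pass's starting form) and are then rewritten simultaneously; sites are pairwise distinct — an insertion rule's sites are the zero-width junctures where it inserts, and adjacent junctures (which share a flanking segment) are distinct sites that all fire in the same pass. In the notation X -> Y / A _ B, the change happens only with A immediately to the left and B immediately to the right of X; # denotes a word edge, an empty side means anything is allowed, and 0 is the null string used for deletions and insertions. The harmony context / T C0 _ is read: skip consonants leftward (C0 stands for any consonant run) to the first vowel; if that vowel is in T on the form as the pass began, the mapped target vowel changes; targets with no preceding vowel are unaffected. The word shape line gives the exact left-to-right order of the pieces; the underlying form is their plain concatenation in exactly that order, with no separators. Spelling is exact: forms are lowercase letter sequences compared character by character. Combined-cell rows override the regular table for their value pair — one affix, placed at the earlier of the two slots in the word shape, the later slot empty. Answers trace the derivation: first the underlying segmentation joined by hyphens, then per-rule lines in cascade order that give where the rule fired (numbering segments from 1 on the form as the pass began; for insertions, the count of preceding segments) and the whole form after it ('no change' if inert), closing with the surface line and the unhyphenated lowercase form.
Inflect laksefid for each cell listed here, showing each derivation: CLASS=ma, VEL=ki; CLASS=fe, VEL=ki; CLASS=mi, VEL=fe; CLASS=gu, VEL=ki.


cell CLASS=ma, VEL=ki:
underlying: laksefid-o-gz
1. o -> e, u -> i / F C0 _: fires at position(s) 9: laksefidegz
2. b -> p, d -> t, g -> k, v -> f, z -> s / _ #: fires at position(s) 11: laksefidegs
surface: laksefidegs

cell CLASS=fe, VEL=ki:
underlying: laksefid-sa-gz
1. o -> e, u -> i / F C0 _: no change
2. b -> p, d -> t, g -> k, v -> f, z -> s / _ #: fires at position(s) 12: laksefidsags
surface: laksefidsags

cell CLASS=mi, VEL=fe:
underlying: laksefid-sut
1. o -> e, u -> i / F C0 _: fires at position(s) 10: laksefidsit
2. b -> p, d -> t, g -> k, v -> f, z -> s / _ #: no change
surface: laksefidsit

cell CLASS=gu, VEL=ki:
underlying: laksefid-am-gz
1. o -> e, u -> i / F C0 _: no change
2. b -> p, d -> t, g -> k, v -> f, z -> s / _ #: fires at position(s) 12: laksefidamgs
surface: laksefidamgs


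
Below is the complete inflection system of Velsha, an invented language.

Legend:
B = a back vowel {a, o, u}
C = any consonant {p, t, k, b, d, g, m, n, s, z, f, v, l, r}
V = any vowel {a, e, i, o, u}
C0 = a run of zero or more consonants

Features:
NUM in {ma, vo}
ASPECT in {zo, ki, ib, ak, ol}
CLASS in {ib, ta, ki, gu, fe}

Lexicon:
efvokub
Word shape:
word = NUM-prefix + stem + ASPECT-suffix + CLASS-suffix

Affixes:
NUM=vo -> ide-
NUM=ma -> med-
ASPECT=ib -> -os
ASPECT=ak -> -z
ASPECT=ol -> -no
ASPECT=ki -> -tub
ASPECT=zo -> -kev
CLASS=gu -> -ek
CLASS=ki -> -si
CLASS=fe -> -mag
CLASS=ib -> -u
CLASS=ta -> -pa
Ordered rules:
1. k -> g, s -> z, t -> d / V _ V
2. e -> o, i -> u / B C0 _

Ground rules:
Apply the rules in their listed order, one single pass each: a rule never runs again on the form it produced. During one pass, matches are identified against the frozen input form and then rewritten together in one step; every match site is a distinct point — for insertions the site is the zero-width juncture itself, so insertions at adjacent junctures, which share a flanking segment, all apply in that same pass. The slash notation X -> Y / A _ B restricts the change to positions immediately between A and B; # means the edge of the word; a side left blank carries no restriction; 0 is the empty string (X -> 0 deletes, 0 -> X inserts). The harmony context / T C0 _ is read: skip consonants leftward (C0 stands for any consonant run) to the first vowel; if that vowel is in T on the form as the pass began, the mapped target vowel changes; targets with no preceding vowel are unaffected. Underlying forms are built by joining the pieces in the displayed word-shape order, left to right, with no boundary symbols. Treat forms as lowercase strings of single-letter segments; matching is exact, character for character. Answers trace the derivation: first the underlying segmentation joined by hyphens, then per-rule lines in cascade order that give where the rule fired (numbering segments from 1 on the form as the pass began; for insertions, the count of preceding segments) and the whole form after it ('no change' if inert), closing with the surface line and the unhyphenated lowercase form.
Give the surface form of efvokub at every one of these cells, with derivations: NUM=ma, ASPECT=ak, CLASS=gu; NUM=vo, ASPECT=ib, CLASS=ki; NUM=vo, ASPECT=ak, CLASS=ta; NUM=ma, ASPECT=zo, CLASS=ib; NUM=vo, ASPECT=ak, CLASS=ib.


cell NUM=ma, ASPECT=ak, CLASS=gu:
underlying: med-efvokub-z-ek
1. k -> g, s -> z, t -> d / V _ V: fires at position(s) 8: medefvogubzek
2. e -> o, i -> u / B C0 _: fires at position(s) 12: medefvogubzok
surface: medefvogubzok

cell NUM=vo, ASPECT=ib, CLASS=ki:
underlying: ide-efvokub-os-si
1. k -> g, s -> z, t -> d / V _ V: fires at position(s) 8: ideefvogubossi
2. e -> o, i -> u / B C0 _: fires at position(s) 14: ideefvogubossu
surface: ideefvogubossu

cell NUM=vo, ASPECT=ak, CLASS=ta:
underlying: ide-efvokub-z-pa
1. k -> g, s -> z, t -> d / V _ V: fires at position(s) 8: ideefvogubzpa
2. e -> o, i -> u / B C0 _: no change
surface: ideefvogubzpa

cell NUM=ma, ASPECT=zo, CLASS=ib:
underlying: med-efvokub-kev-u
1. k -> g, s -> z, t -> d / V _ V: fires at position(s) 8: medefvogubkevu
2. e -> o, i -> u / B C0 _: fires at position(s) 12: medefvogubkovu
surface: medefvogubkovu

cell NUM=vo, ASPECT=ak, CLASS=ib:
underlying: ide-efvokub-z-u
1. k -> g, s -> z, t -> d / V _ V: fires at position(s) 8: ideefvogubzu
2. e -> o, i -> u / B C0 _: no change
surface: ideefvogubzu


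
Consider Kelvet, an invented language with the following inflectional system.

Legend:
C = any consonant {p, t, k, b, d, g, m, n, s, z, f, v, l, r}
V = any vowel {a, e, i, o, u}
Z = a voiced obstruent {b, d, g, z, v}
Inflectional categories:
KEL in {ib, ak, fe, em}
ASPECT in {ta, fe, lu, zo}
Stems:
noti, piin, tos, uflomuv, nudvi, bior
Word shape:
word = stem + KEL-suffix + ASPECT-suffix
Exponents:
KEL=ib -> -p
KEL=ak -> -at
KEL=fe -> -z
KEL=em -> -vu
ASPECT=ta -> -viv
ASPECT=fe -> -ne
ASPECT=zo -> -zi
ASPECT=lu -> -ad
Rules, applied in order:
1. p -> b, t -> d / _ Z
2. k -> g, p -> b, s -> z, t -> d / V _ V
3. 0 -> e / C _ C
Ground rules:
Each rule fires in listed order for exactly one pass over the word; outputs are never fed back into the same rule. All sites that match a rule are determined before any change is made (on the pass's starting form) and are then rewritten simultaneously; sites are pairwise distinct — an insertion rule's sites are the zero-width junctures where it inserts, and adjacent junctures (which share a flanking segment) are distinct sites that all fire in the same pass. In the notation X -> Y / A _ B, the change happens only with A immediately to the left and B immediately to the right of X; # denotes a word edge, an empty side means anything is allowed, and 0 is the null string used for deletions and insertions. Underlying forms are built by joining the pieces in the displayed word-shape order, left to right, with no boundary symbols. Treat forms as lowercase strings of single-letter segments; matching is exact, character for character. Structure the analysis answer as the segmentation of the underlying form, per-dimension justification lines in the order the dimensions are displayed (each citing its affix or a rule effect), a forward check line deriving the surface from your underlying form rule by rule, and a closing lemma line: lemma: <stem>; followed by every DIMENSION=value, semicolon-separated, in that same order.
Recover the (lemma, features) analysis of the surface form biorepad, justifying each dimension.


underlying: bior-p-ad
KEL=ib - signalled by the affix -p
ASPECT=lu - signalled by the affix -ad
check: biorpad -> biorpad -> biorpad -> biorepad
lemma: bior; KEL=ib; ASPECT=lu


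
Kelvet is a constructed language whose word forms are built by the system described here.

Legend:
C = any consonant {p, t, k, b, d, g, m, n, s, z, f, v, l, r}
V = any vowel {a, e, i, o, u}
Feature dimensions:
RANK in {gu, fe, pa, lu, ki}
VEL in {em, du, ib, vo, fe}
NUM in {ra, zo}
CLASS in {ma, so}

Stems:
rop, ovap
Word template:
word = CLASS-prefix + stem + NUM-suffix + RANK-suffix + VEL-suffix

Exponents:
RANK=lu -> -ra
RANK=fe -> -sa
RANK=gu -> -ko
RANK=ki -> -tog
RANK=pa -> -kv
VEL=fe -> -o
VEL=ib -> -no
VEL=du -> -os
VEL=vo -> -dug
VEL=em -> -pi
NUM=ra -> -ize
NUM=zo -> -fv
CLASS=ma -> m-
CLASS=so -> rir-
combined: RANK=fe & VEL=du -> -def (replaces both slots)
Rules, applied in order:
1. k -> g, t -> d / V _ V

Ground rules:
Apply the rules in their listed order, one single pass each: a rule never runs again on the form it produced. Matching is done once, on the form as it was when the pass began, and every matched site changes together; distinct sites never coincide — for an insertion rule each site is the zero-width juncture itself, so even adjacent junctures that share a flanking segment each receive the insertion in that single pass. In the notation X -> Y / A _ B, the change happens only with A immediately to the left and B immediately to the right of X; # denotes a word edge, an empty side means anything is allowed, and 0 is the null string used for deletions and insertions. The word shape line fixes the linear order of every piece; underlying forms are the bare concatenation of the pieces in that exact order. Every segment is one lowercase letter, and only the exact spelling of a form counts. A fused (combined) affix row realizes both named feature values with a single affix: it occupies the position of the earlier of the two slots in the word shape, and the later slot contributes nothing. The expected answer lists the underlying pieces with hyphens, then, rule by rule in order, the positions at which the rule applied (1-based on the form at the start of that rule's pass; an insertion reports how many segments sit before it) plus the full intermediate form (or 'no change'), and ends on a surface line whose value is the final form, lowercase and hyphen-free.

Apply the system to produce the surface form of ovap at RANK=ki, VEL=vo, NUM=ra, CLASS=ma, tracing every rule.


underlying: m-ovap-ize-tog-dug
1. k -> g, t -> d / V _ V: fires at position(s) 9: movapizedogdug
surface: movapizedogdug


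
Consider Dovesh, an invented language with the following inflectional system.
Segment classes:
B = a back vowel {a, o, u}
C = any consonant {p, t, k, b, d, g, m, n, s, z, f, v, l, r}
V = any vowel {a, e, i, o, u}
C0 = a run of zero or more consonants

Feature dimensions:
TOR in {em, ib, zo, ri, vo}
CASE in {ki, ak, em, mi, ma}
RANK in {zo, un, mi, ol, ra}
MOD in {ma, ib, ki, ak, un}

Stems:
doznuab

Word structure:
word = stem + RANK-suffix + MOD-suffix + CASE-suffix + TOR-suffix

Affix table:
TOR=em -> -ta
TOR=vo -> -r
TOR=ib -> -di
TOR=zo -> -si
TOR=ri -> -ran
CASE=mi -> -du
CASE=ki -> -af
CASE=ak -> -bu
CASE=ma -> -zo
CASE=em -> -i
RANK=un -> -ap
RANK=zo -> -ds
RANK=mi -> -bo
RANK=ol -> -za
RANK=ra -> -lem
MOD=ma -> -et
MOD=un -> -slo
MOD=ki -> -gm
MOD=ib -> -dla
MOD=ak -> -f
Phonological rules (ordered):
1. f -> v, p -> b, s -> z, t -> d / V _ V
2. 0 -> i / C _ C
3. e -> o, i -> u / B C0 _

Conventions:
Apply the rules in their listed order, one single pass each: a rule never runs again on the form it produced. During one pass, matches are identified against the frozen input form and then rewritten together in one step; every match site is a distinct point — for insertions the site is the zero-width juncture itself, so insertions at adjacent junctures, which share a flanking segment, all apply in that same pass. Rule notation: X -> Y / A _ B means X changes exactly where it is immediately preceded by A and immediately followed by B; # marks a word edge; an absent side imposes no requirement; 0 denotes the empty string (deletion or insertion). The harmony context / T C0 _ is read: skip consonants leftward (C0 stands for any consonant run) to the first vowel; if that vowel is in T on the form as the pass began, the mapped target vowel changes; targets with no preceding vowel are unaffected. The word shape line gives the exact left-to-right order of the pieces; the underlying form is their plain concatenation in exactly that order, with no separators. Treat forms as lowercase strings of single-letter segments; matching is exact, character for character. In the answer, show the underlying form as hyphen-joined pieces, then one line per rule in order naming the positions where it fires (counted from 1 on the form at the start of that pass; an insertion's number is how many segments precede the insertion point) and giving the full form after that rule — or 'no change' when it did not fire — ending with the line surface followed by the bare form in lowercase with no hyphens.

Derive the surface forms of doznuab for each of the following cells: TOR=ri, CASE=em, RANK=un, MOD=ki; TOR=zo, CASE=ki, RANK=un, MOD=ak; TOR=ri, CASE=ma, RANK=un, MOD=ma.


cell TOR=ri, CASE=em, RANK=un, MOD=ki:
underlying: doznuab-ap-gm-i-ran
1. f -> v, p -> b, s -> z, t -> d / V _ V: no change
2. 0 -> i / C _ C: inserts after position(s) 3, 9, 10: dozinuabapigimiran
3. e -> o, i -> u / B C0 _: fires at position(s) 4, 11: dozunuabapugimiran
surface: dozunuabapugimiran

cell TOR=zo, CASE=ki, RANK=un, MOD=ak:
underlying: doznuab-ap-f-af-si
1. f -> v, p -> b, s -> z, t -> d / V _ V: no change
2. 0 -> i / C _ C: inserts after position(s) 3, 9, 12: dozinuabapifafisi
3. e -> o, i -> u / B C0 _: fires at position(s) 4, 11, 15: dozunuabapufafusi
surface: dozunuabapufafusi

cell TOR=ri, CASE=ma, RANK=un, MOD=ma:
underlying: doznuab-ap-et-zo-ran
1. f -> v, p -> b, s -> z, t -> d / V _ V: fires at position(s) 9: doznuababetzoran
2. 0 -> i / C _ C: inserts after position(s) 3, 11: dozinuababetizoran
3. e -> o, i -> u / B C0 _: fires at position(s) 4, 11: dozunuababotizoran
surface: dozunuababotizoran


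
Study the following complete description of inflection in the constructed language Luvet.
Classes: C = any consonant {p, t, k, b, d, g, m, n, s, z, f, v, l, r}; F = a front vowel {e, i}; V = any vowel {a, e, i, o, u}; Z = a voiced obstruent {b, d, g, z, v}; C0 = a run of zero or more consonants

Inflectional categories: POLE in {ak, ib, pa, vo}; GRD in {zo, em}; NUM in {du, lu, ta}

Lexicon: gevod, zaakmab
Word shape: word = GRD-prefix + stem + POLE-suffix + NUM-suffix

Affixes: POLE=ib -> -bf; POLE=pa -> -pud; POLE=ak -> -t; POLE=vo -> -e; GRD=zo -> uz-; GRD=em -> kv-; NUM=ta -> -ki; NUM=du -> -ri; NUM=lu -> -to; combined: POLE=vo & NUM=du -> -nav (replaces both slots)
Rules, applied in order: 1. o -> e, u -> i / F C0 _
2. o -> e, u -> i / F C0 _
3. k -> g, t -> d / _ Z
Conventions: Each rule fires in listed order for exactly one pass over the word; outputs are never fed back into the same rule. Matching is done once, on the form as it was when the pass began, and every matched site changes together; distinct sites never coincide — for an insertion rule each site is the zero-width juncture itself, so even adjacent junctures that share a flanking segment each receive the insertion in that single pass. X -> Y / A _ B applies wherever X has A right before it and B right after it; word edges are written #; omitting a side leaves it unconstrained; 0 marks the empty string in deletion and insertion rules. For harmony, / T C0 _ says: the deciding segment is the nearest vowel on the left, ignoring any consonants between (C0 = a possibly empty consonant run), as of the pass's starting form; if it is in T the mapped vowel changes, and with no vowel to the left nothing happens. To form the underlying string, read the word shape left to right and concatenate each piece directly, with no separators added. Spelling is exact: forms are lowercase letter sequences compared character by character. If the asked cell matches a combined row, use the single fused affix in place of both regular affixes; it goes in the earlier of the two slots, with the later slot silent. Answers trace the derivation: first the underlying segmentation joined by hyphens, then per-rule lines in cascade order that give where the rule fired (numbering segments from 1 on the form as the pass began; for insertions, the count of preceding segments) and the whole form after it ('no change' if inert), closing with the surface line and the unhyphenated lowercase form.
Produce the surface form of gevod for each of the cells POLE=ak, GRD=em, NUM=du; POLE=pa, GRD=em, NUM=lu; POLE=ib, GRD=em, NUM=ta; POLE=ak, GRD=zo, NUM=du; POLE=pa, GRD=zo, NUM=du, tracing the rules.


cell POLE=ak, GRD=em, NUM=du:
underlying: kv-gevod-t-ri
1. o -> e, u -> i / F C0 _: fires at position(s) 6: kvgevedtri
2. o -> e, u -> i / F C0 _: no change
3. k -> g, t -> d / _ Z: fires at position(s) 1: gvgevedtri
surface: gvgevedtri

cell POLE=pa, GRD=em, NUM=lu:
underlying: kv-gevod-pud-to
1. o -> e, u -> i / F C0 _: fires at position(s) 6: kvgevedpudto
2. o -> e, u -> i / F C0 _: fires at position(s) 9: kvgevedpidto
3. k -> g, t -> d / _ Z: fires at position(s) 1: gvgevedpidto
surface: gvgevedpidto

cell POLE=ib, GRD=em, NUM=ta:
underlying: kv-gevod-bf-ki
1. o -> e, u -> i / F C0 _: fires at position(s) 6: kvgevedbfki
2. o -> e, u -> i / F C0 _: no change
3. k -> g, t -> d / _ Z: fires at position(s) 1: gvgevedbfki
surface: gvgevedbfki

cell POLE=ak, GRD=zo, NUM=du:
underlying: uz-gevod-t-ri
1. o -> e, u -> i / F C0 _: fires at position(s) 6: uzgevedtri
2. o -> e, u -> i / F C0 _: no change
3. k -> g, t -> d / _ Z: no change
surface: uzgevedtri

cell POLE=pa, GRD=zo, NUM=du:
underlying: uz-gevod-pud-ri
1. o -> e, u -> i / F C0 _: fires at position(s) 6: uzgevedpudri
2. o -> e, u -> i / F C0 _: fires at position(s) 9: uzgevedpidri
3. k -> g, t -> d / _ Z: no change
surface: uzgevedpidri
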